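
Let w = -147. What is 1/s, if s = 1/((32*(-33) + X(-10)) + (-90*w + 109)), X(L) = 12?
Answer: 12295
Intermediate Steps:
s = 1/12295 (s = 1/((32*(-33) + 12) + (-90*(-147) + 109)) = 1/((-1056 + 12) + (13230 + 109)) = 1/(-1044 + 13339) = 1/12295 ≈ 8.1334e-5)
1/s = 1/(1/12295) = 12295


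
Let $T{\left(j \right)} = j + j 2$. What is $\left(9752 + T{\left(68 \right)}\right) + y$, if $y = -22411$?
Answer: $-12455$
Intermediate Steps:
$T{\left(j \right)} = 3 j$ ($T{\left(j \right)} = j + 2 j = 3 j$)
$\left(9752 + T{\left(68 \right)}\right) + y = \left(9752 + 3 \cdot 68\right) - 22411 = \left(9752 + 204\right) - 22411 = 9956 - 22411 = -12455$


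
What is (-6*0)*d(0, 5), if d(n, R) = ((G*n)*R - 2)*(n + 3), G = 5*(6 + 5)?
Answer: 0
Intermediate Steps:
G = 55 (G = 5*11 = 55)
d(n, R) = (-2 + 55*R*n)*(3 + n) (d(n, R) = ((55*n)*R - 2)*(n + 3) = (55*R*n - 2)*(3 + n) = (-2 + 55*R*n)*(3 + n))
(-6*0)*d(0, 5) = (-6*0)*(-6 - 2*0 + 55*5*0**2 + 165*5*0) = 0*(-6 + 0 + 55*5*0 + 0) = 0*(-6 + 0 + 0 + 0) = 0*(-6) = 0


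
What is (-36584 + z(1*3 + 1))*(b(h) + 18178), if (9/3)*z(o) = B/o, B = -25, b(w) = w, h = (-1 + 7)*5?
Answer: -1998478216/3 ≈ -6.6616e+8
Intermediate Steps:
h = 30 (h = 6*5 = 30)
z(o) = -25/(3*o) (z(o) = (-25/o)/3 = -25/(3*o))
(-36584 + z(1*3 + 1))*(b(h) + 18178) = (-36584 - 25/(3*(1*3 + 1)))*(30 + 18178) = (-36584 - 25/(3*(3 + 1)))*18208 = (-36584 - 25/3/4)*18208 = (-36584 - 25/3*¼)*18208 = (-36584 - 25/12)*18208 = -439033/12*18208 = -1998478216/3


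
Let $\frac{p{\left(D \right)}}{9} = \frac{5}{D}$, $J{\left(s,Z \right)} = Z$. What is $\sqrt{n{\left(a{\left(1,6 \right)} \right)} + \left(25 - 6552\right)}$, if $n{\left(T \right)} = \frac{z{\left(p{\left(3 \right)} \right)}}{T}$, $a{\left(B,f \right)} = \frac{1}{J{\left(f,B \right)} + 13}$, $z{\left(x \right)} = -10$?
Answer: $i \sqrt{6667} \approx 81.652 i$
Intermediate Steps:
$p{\left(D \right)} = \frac{45}{D}$ ($p{\left(D \right)} = 9 \frac{5}{D} = \frac{45}{D}$)
$a{\left(B,f \right)} = \frac{1}{13 + B}$ ($a{\left(B,f \right)} = \frac{1}{B + 13} = \frac{1}{13 + B}$)
$n{\left(T \right)} = - \frac{10}{T}$
$\sqrt{n{\left(a{\left(1,6 \right)} \right)} + \left(25 - 6552\right)} = \sqrt{- \frac{10}{\frac{1}{13 + 1}} + \left(25 - 6552\right)} = \sqrt{- \frac{10}{\frac{1}{14}} + \left(25 - 6552\right)} = \sqrt{- 10 \frac{1}{\frac{1}{14}} - 6527} = \sqrt{\left(-10\right) 14 - 6527} = \sqrt{-140 - 6527} = \sqrt{-6667} = i \sqrt{6667}$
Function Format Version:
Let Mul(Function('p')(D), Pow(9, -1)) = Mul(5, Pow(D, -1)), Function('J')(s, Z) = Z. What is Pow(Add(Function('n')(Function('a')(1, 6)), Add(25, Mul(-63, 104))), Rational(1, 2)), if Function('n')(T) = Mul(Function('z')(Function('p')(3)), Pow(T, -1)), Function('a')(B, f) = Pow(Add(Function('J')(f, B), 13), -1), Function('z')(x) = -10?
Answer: Mul(I, Pow(6667, Rational(1, 2))) ≈ Mul(81.652, I)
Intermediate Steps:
Function('p')(D) = Mul(45, Pow(D, -1)) (Function('p')(D) = Mul(9, Mul(5, Pow(D, -1))) = Mul(45, Pow(D, -1)))
Function('a')(B, f) = Pow(Add(13, B), -1) (Function('a')(B, f) = Pow(Add(B, 13), -1) = Pow(Add(13, B), -1))
Function('n')(T) = Mul(-10, Pow(T, -1))
Pow(Add(Function('n')(Function('a')(1, 6)), Add(25, Mul(-63, 104))), Rational(1, 2)) = Pow(Add(Mul(-10, Pow(Pow(Add(13, 1), -1), -1)), Add(25, Mul(-63, 104))), Rational(1, 2)) = Pow(Add(Mul(-10, Pow(Pow(14, -1), -1)), Add(25, -6552)), Rational(1, 2)) = Pow(Add(Mul(-10, Pow(Rational(1, 14), -1)), -6527), Rational(1, 2)) = Pow(Add(Mul(-10, 14), -6527), Rational(1, 2)) = Pow(Add(-140, -6527), Rational(1, 2)) = Pow(-6667, Rational(1, 2)) = Mul(I, Pow(6667, Rational(1, 2)))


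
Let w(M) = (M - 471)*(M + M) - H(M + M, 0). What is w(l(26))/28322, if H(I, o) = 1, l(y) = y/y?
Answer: -941/28322 ≈ -0.033225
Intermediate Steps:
l(y) = 1
w(M) = -1 + 2*M*(-471 + M) (w(M) = (M - 471)*(M + M) - 1*1 = (-471 + M)*(2*M) - 1 = 2*M*(-471 + M) - 1 = -1 + 2*M*(-471 + M))
w(l(26))/28322 = (-1 - 942*1 + 2*1²)/28322 = (-1 - 942 + 2*1)*(1/28322) = (-1 - 942 + 2)*(1/28322) = -941*1/28322 = -941/28322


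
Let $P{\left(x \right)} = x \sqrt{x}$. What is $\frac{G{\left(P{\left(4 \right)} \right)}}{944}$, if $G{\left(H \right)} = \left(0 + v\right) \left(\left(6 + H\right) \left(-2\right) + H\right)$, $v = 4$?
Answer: $- \frac{5}{59} \approx -0.084746$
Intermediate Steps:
$P{\left(x \right)} = x^{\frac{3}{2}}$
$G{\left(H \right)} = -48 - 4 H$ ($G{\left(H \right)} = \left(0 + 4\right) \left(\left(6 + H\right) \left(-2\right) + H\right) = 4 \left(\left(-12 - 2 H\right) + H\right) = 4 \left(-12 - H\right) = -48 - 4 H$)
$\frac{G{\left(P{\left(4 \right)} \right)}}{944} = \frac{-48 - 4 \cdot 4^{\frac{3}{2}}}{944} = \left(-48 - 32\right) \frac{1}{944} = \left(-80\right) \frac{1}{944} = - \frac{5}{59}$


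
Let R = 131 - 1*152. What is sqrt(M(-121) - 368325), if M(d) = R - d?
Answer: 5*I*sqrt(14729) ≈ 606.82*I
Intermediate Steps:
R = -21 (R = 131 - 152 = -21)
M(d) = -21 - d
sqrt(M(-121) - 368325) = sqrt((-21 - 1*(-121)) - 368325) = sqrt((-21 + 121) - 368325) = sqrt(100 - 368325) = sqrt(-368225) = 5*I*sqrt(14729)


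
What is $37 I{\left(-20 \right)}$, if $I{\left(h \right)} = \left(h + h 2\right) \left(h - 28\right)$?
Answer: $106560$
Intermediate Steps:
$I{\left(h \right)} = 3 h \left(-28 + h\right)$ ($I{\left(h \right)} = \left(h + 2 h\right) \left(-28 + h\right) = 3 h \left(-28 + h\right)$)
$37 I{\left(-20 \right)} = 37 \cdot 3 \left(-20\right) \left(-28 - 20\right) = 37 \cdot 3 \left(-20\right) \left(-48\right) = 37 \cdot 2880 = 106560$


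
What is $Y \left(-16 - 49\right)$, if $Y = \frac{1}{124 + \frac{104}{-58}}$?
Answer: $- \frac{1885}{3544} \approx -0.53189$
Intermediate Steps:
$Y = \frac{29}{3544}$ ($Y = \frac{1}{124 + 104 \left(- \frac{1}{58}\right)} = \frac{1}{124 - \frac{52}{29}} = \frac{1}{\frac{3544}{29}} = \frac{29}{3544} \approx 0.0081828$)
$Y \left(-16 - 49\right) = \frac{29 \left(-16 - 49\right)}{3544} = \frac{29}{3544} \left(-65\right) = - \frac{1885}{3544}$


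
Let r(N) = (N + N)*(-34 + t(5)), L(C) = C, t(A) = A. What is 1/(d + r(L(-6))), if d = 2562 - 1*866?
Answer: 1/2044 ≈ 0.00048924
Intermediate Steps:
r(N) = -58*N (r(N) = (N + N)*(-34 + 5) = (2*N)*(-29) = -58*N)
d = 1696 (d = 2562 - 866 = 1696)
1/(d + r(L(-6))) = 1/(1696 - 58*(-6)) = 1/(1696 + 348) = 1/2044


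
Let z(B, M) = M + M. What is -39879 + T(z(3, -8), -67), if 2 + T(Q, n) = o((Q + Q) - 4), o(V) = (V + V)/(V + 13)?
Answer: -917191/23 ≈ -39878.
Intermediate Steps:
z(B, M) = 2*M
o(V) = 2*V/(13 + V) (o(V) = (2*V)/(13 + V) = 2*V/(13 + V))
T(Q, n) = -2 + 2*(-4 + 2*Q)/(9 + 2*Q) (T(Q, n) = -2 + 2*((Q + Q) - 4)/(13 + ((Q + Q) - 4)) = -2 + 2*(2*Q - 4)/(13 + (2*Q - 4)) = -2 + 2*(-4 + 2*Q)/(13 + (-4 + 2*Q)) = -2 + 2*(-4 + 2*Q)/(9 + 2*Q))
-39879 + T(z(3, -8), -67) = -39879 - 26/(9 + 2*(2*(-8))) = -39879 - 26/(9 + 2*(-16)) = -39879 - 26/(9 - 32) = -39879 - 26/(-23) = -39879 - 26*(-1/23) = -39879 + 26/23 = -917191/23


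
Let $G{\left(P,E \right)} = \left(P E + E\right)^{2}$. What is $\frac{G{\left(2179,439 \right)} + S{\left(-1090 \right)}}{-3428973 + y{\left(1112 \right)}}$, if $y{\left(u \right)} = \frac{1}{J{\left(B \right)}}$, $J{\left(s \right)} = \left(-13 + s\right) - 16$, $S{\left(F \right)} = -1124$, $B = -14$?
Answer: $- \frac{9845788252217}{36861460} \approx -2.671 \cdot 10^{5}$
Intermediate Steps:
$J{\left(s \right)} = -29 + s$
$G{\left(P,E \right)} = \left(E + E P\right)^{2}$ ($G{\left(P,E \right)} = \left(E P + E\right)^{2} = \left(E + E P\right)^{2}$)
$y{\left(u \right)} = - \frac{1}{43}$ ($y{\left(u \right)} = \frac{1}{-29 - 14} = \frac{1}{-43} = - \frac{1}{43}$)
$\frac{G{\left(2179,439 \right)} + S{\left(-1090 \right)}}{-3428973 + y{\left(1112 \right)}} = \frac{439^{2} \left(1 + 2179\right)^{2} - 1124}{-3428973 - \frac{1}{43}} = \frac{192721 \cdot 2180^{2} - 1124}{- \frac{147445840}{43}} = \left(192721 \cdot 4752400 - 1124\right) \left(- \frac{43}{147445840}\right) = \left(915887280400 - 1124\right) \left(- \frac{43}{147445840}\right) = 915887279276 \left(- \frac{43}{147445840}\right) = - \frac{9845788252217}{36861460}$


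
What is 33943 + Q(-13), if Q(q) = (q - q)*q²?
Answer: 33943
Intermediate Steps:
Q(q) = 0 (Q(q) = 0*q² = 0)
33943 + Q(-13) = 33943 + 0 = 33943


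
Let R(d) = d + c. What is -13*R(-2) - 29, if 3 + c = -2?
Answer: 62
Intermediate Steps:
c = -5 (c = -3 - 2 = -5)
R(d) = -5 + d (R(d) = d - 5 = -5 + d)
-13*R(-2) - 29 = -13*(-5 - 2) - 29 = -13*(-7) - 29 = 91 - 29 = 62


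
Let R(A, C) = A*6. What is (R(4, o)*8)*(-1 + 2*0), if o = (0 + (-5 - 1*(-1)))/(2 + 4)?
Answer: -192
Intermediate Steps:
o = -2/3 (o = (0 + (-5 + 1))/6 = (0 - 4)*(1/6) = -4*1/6 = -2/3 ≈ -0.66667)
R(A, C) = 6*A
(R(4, o)*8)*(-1 + 2*0) = ((6*4)*8)*(-1 + 2*0) = (24*8)*(-1 + 0) = 192*(-1) = -192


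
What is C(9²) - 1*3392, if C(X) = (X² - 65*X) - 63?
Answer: -2159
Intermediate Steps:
C(X) = -63 + X² - 65*X
C(9²) - 1*3392 = (-63 + (9²)² - 65*9²) - 1*3392 = (-63 + 81² - 65*81) - 3392 = (-63 + 6561 - 5265) - 3392 = 1233 - 3392 = -2159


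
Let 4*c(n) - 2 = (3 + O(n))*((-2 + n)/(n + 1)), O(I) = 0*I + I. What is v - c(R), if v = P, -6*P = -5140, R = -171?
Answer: 458443/510 ≈ 898.91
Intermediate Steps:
P = 2570/3 (P = -1/6*(-5140) = 2570/3 ≈ 856.67)
O(I) = I (O(I) = 0 + I = I)
c(n) = 1/2 + (-2 + n)*(3 + n)/(4*(1 + n)) (c(n) = 1/2 + ((3 + n)*((-2 + n)/(n + 1)))/4 = 1/2 + ((3 + n)*((-2 + n)/(1 + n)))/4 = 1/2 + ((-2 + n)*(3 + n)/(1 + n))/4 = 1/2 + (-2 + n)*(3 + n)/(4*(1 + n)))
v = 2570/3 ≈ 856.67
v - c(R) = 2570/3 - (-4 + (-171)**2 + 3*(-171))/(4*(1 - 171)) = 2570/3 - (-4 + 29241 - 513)/(4*(-170)) = 2570/3 - (-1)*28724/(4*170) = 2570/3 - 1*(-7181/170) = 2570/3 + 7181/170 = 458443/510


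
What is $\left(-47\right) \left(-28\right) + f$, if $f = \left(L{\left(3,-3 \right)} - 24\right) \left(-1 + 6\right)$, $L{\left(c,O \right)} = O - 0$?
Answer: $1181$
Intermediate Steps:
$L{\left(c,O \right)} = O$ ($L{\left(c,O \right)} = O + 0 = O$)
$f = -135$ ($f = \left(-3 - 24\right) \left(-1 + 6\right) = \left(-27\right) 5 = -135$)
$\left(-47\right) \left(-28\right) + f = \left(-47\right) \left(-28\right) - 135 = 1316 - 135 = 1181$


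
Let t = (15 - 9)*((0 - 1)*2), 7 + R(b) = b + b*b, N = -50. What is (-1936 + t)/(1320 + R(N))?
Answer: -1948/3763 ≈ -0.51767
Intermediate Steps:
R(b) = -7 + b + b**2 (R(b) = -7 + (b + b*b) = -7 + (b + b**2) = -7 + b + b**2)
t = -12 (t = 6*(-1*2) = 6*(-2) = -12)
(-1936 + t)/(1320 + R(N)) = (-1936 - 12)/(1320 + (-7 - 50 + (-50)**2)) = -1948/(1320 + (-7 - 50 + 2500)) = -1948/(1320 + 2443) = -1948/3763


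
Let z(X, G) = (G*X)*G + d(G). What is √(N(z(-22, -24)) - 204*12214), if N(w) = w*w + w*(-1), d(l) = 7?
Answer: 3*√17547026 ≈ 12567.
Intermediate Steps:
z(X, G) = 7 + X*G² (z(X, G) = (G*X)*G + 7 = X*G² + 7 = 7 + X*G²)
N(w) = w² - w
√(N(z(-22, -24)) - 204*12214) = √((7 - 22*(-24)²)*(-1 + (7 - 22*(-24)²)) - 204*12214) = √((7 - 22*576)*(-1 + (7 - 22*576)) - 2491656) = √((7 - 12672)*(-1 + (7 - 12672)) - 2491656) = √(-12665*(-1 - 12665) - 2491656) = √(-12665*(-12666) - 2491656) = √(160414890 - 2491656) = √157923234 = 3*√17547026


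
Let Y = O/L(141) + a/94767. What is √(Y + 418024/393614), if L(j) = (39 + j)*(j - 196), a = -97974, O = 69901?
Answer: I*√29600053105586853227800319/2051588986590 ≈ 2.6519*I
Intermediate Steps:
L(j) = (-196 + j)*(39 + j) (L(j) = (39 + j)*(-196 + j) = (-196 + j)*(39 + j))
Y = -2531416889/312731100 (Y = 69901/(-7644 + 141² - 157*141) - 97974/94767 = 69901/(-7644 + 19881 - 22137) - 97974*1/94767 = 69901/(-9900) - 32658/31589 = 69901*(-1/9900) - 32658/31589 = -69901/9900 - 32658/31589 = -2531416889/312731100 ≈ -8.0945)
√(Y + 418024/393614) = √(-2531416889/312731100 + 418024/393614) = √(-2531416889/312731100 + 418024*(1/393614)) = √(-2531416889/312731100 + 209012/196807) = √(-432836011000223/61547669597700) = I*√29600053105586853227800319/2051588986590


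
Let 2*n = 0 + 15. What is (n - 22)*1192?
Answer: -17284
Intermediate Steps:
n = 15/2 (n = (0 + 15)/2 = (1/2)*15 = 15/2 ≈ 7.5000)
(n - 22)*1192 = (15/2 - 22)*1192 = -29/2*1192 = -17284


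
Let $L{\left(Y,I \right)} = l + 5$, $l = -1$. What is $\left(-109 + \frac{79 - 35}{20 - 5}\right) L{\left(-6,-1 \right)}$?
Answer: $- \frac{6364}{15} \approx -424.27$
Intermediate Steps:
$L{\left(Y,I \right)} = 4$ ($L{\left(Y,I \right)} = -1 + 5 = 4$)
$\left(-109 + \frac{79 - 35}{20 - 5}\right) L{\left(-6,-1 \right)} = \left(-109 + \frac{79 - 35}{20 - 5}\right) 4 = \left(-109 + \frac{44}{15}\right) 4 = \left(- \frac{1591}{15}\right) 4 = - \frac{6364}{15}$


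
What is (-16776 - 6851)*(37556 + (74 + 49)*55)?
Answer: -1047172267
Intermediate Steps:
(-16776 - 6851)*(37556 + (74 + 49)*55) = -23627*(37556 + 123*55) = -23627*(37556 + 6765) = -23627*44321 = -1047172267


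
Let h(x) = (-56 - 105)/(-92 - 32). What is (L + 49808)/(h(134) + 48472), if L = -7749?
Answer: 5215316/6010689 ≈ 0.86767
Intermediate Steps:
h(x) = 161/124 (h(x) = -161/(-124) = -161*(-1/124) = 161/124)
(L + 49808)/(h(134) + 48472) = (-7749 + 49808)/(161/124 + 48472) = 42059/(6010689/124) = 42059*(124/6010689) = 5215316/6010689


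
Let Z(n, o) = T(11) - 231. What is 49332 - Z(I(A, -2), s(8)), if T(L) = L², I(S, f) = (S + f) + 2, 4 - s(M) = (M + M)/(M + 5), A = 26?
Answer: 49442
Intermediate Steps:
s(M) = 4 - 2*M/(5 + M) (s(M) = 4 - (M + M)/(M + 5) = 4 - 2*M/(5 + M))
I(S, f) = 2 + S + f
Z(n, o) = -110 (Z(n, o) = 11² - 231 = 121 - 231 = -110)
49332 - Z(I(A, -2), s(8)) = 49332 - 1*(-110) = 49332 + 110 = 49442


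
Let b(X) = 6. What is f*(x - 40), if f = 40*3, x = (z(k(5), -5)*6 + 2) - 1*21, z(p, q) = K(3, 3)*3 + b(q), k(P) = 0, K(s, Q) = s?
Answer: 3720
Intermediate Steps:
z(p, q) = 15 (z(p, q) = 3*3 + 6 = 9 + 6 = 15)
x = 71 (x = (15*6 + 2) - 1*21 = (90 + 2) - 21 = 92 - 21 = 71)
f = 120
f*(x - 40) = 120*(71 - 40) = 120*31 = 3720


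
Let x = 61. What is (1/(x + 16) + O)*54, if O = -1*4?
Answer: -16578/77 ≈ -215.30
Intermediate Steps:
O = -4
(1/(x + 16) + O)*54 = (1/(61 + 16) - 4)*54 = (1/77 - 4)*54 = -307/77*54 = -16578/77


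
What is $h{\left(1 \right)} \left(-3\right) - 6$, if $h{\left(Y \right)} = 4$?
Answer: $-18$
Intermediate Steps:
$h{\left(1 \right)} \left(-3\right) - 6 = 4 \left(-3\right) - 6 = -12 - 6 = -18$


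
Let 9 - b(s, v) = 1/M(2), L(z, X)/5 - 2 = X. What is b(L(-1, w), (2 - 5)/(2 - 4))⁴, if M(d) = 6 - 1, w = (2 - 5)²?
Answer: 3748096/625 ≈ 5997.0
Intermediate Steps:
w = 9 (w = (-3)² = 9)
L(z, X) = 10 + 5*X
M(d) = 5
b(s, v) = 44/5 (b(s, v) = 9 - 1/5 = 9 - 1*⅕ = 9 - ⅕ = 44/5)
b(L(-1, w), (2 - 5)/(2 - 4))⁴ = (44/5)⁴ = 3748096/625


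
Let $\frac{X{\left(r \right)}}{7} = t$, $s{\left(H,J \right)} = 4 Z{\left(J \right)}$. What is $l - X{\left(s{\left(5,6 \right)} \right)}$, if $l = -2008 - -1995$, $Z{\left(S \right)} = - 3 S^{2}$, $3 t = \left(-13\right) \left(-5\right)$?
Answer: $- \frac{494}{3} \approx -164.67$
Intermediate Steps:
$t = \frac{65}{3}$ ($t = \frac{\left(-13\right) \left(-5\right)}{3} = \frac{1}{3} \cdot 65 = \frac{65}{3} \approx 21.667$)
$l = -13$ ($l = -2008 + 1995 = -13$)
$s{\left(H,J \right)} = - 12 J^{2}$ ($s{\left(H,J \right)} = 4 \left(- 3 J^{2}\right) = - 12 J^{2}$)
$X{\left(r \right)} = \frac{455}{3}$ ($X{\left(r \right)} = 7 \cdot \frac{65}{3} = \frac{455}{3}$)
$l - X{\left(s{\left(5,6 \right)} \right)} = -13 - \frac{455}{3} = - \frac{494}{3}$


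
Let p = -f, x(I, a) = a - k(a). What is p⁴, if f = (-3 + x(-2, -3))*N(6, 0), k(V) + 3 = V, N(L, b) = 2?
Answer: 0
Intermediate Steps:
k(V) = -3 + V
x(I, a) = 3 (x(I, a) = a - (-3 + a) = a + (3 - a) = 3)
f = 0 (f = (-3 + 3)*2 = 0*2 = 0)
p = 0 (p = -1*0 = 0)
p⁴ = 0⁴ = 0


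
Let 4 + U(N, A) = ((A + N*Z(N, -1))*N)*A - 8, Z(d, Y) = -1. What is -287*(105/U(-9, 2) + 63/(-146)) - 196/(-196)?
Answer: 19589/73 ≈ 268.34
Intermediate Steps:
U(N, A) = -12 + A*N*(A - N) (U(N, A) = -4 + (((A + N*(-1))*N)*A - 8) = -4 + (((A - N)*N)*A - 8) = -4 + ((N*(A - N))*A - 8) = -4 + (A*N*(A - N) - 8) = -4 + (-8 + A*N*(A - N)) = -12 + A*N*(A - N))
-287*(105/U(-9, 2) + 63/(-146)) - 196/(-196) = -287*(105/(-12 - 9*2**2 - 1*2*(-9)**2) + 63/(-146)) - 196/(-196) = -287*(105/(-12 - 9*4 - 1*2*81) + 63*(-1/146)) - 196*(-1/196) = -287*(105/(-12 - 36 - 162) - 63/146) + 1 = -287*(105/(-210) - 63/146) + 1 = -287*(105*(-1/210) - 63/146) + 1 = -287*(-1/2 - 63/146) + 1 = -287*(-68/73) + 1 = 19516/73 + 1 = 19589/73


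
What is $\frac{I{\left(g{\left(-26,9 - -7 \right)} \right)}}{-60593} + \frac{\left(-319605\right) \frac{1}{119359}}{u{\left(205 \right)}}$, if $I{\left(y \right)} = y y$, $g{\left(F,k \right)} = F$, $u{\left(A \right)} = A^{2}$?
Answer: $- \frac{52464980321}{4675972973095} \approx -0.01122$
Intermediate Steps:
$I{\left(y \right)} = y^{2}$
$\frac{I{\left(g{\left(-26,9 - -7 \right)} \right)}}{-60593} + \frac{\left(-319605\right) \frac{1}{119359}}{u{\left(205 \right)}} = \frac{\left(-26\right)^{2}}{-60593} + \frac{\left(-319605\right) \frac{1}{119359}}{205^{2}} = 676 \left(- \frac{1}{60593}\right) + \frac{\left(-319605\right) \frac{1}{119359}}{42025} = - \frac{52}{4661} - \frac{63921}{1003212395} = - \frac{52464980321}{4675972973095}$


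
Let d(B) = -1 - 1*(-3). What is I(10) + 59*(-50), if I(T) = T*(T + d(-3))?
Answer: -2830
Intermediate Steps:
d(B) = 2 (d(B) = -1 + 3 = 2)
I(T) = T*(2 + T) (I(T) = T*(T + 2) = T*(2 + T))
I(10) + 59*(-50) = 10*(2 + 10) + 59*(-50) = 10*12 - 2950 = 120 - 2950 = -2830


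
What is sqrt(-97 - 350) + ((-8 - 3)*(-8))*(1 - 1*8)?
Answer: -616 + I*sqrt(447) ≈ -616.0 + 21.142*I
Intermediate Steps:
sqrt(-97 - 350) + ((-8 - 3)*(-8))*(1 - 1*8) = sqrt(-447) + (-11*(-8))*(1 - 8) = I*sqrt(447) + 88*(-7) = I*sqrt(447) - 616 = -616 + I*sqrt(447)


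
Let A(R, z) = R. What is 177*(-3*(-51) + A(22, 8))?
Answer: 30975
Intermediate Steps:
177*(-3*(-51) + A(22, 8)) = 177*(-3*(-51) + 22) = 177*(153 + 22) = 177*175 = 30975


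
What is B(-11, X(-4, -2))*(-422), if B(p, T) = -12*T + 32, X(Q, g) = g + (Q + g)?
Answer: -54016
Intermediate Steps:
X(Q, g) = Q + 2*g
B(p, T) = 32 - 12*T
B(-11, X(-4, -2))*(-422) = (32 - 12*(-4 + 2*(-2)))*(-422) = (32 - 12*(-4 - 4))*(-422) = (32 - 12*(-8))*(-422) = (32 + 96)*(-422) = 128*(-422) = -54016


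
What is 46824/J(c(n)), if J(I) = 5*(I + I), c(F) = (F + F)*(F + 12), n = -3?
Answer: -3902/45 ≈ -86.711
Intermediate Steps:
c(F) = 2*F*(12 + F) (c(F) = (2*F)*(12 + F) = 2*F*(12 + F))
J(I) = 10*I (J(I) = 5*(2*I) = 10*I)
46824/J(c(n)) = 46824/((10*(2*(-3)*(12 - 3)))) = 46824/((10*(2*(-3)*9))) = 46824/((10*(-54))) = 46824/(-540) = 46824*(-1/540) = -3902/45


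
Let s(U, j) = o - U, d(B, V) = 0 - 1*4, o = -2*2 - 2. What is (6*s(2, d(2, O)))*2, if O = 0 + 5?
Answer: -96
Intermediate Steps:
o = -6 (o = -4 - 2 = -6)
O = 5
d(B, V) = -4 (d(B, V) = 0 - 4 = -4)
s(U, j) = -6 - U
(6*s(2, d(2, O)))*2 = (6*(-6 - 1*2))*2 = (6*(-6 - 2))*2 = (6*(-8))*2 = -48*2 = -96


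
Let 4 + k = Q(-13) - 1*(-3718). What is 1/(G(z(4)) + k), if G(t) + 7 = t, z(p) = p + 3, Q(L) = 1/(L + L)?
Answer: 26/96563 ≈ 0.00026925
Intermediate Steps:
Q(L) = 1/(2*L)
z(p) = 3 + p
G(t) = -7 + t
k = 96563/26 (k = -4 + ((½)/(-13) - 1*(-3718)) = -4 + ((½)*(-1/13) + 3718) = -4 + (-1/26 + 3718) = -4 + 96667/26 = 96563/26 ≈ 3714.0)
1/(G(z(4)) + k) = 1/((-7 + (3 + 4)) + 96563/26) = 1/((-7 + 7) + 96563/26) = 1/(0 + 96563/26) = 1/(96563/26) = 26/96563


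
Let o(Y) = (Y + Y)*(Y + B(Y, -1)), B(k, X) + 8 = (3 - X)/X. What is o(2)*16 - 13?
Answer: -653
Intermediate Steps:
B(k, X) = -8 + (3 - X)/X
o(Y) = 2*Y*(-12 + Y) (o(Y) = (Y + Y)*(Y + (-9 + 3/(-1))) = (2*Y)*(Y + (-9 + 3*(-1))) = (2*Y)*(Y + (-9 - 3)) = (2*Y)*(Y - 12) = (2*Y)*(-12 + Y) = 2*Y*(-12 + Y))
o(2)*16 - 13 = (2*2*(-12 + 2))*16 - 13 = (2*2*(-10))*16 - 13 = -40*16 - 13 = -640 - 13 = -653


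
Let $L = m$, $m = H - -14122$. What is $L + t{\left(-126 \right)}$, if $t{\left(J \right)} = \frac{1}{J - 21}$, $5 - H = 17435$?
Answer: $- \frac{486277}{147} \approx -3308.0$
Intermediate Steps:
$H = -17430$ ($H = 5 - 17435 = -17430$)
$m = -3308$ ($m = -17430 - -14122 = -17430 + 14122 = -3308$)
$t{\left(J \right)} = \frac{1}{-21 + J}$
$L = -3308$
$L + t{\left(-126 \right)} = -3308 + \frac{1}{-21 - 126} = -3308 + \frac{1}{-147} = -3308 - \frac{1}{147} = - \frac{486277}{147}$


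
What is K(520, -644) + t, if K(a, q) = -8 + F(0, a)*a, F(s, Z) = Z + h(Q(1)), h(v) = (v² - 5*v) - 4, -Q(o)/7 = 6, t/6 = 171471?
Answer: 2323618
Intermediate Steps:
t = 1028826 (t = 6*171471 = 1028826)
Q(o) = -42 (Q(o) = -7*6 = -42)
h(v) = -4 + v² - 5*v
F(s, Z) = 1970 + Z (F(s, Z) = Z + (-4 + (-42)² - 5*(-42)) = Z + (-4 + 1764 + 210) = Z + 1970 = 1970 + Z)
K(a, q) = -8 + a*(1970 + a) (K(a, q) = -8 + (1970 + a)*a = -8 + a*(1970 + a))
K(520, -644) + t = (-8 + 520*(1970 + 520)) + 1028826 = (-8 + 520*2490) + 1028826 = (-8 + 1294800) + 1028826 = 1294792 + 1028826 = 2323618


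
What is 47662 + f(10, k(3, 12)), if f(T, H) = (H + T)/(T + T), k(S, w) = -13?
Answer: 953237/20 ≈ 47662.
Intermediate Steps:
f(T, H) = (H + T)/(2*T) (f(T, H) = (H + T)/((2*T)) = (H + T)*(1/(2*T)) = (H + T)/(2*T))
47662 + f(10, k(3, 12)) = 47662 + (½)*(-13 + 10)/10 = 47662 + (½)*(⅒)*(-3) = 47662 - 3/20 = 953237/20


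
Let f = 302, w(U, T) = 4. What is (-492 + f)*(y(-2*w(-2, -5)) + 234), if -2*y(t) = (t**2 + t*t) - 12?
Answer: -33440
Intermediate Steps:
y(t) = 6 - t**2 (y(t) = -((t**2 + t*t) - 12)/2 = -((t**2 + t**2) - 12)/2 = -(2*t**2 - 12)/2 = -(-12 + 2*t**2)/2 = 6 - t**2)
(-492 + f)*(y(-2*w(-2, -5)) + 234) = (-492 + 302)*((6 - (-2*4)**2) + 234) = -190*((6 - 1*(-8)**2) + 234) = -190*((6 - 1*64) + 234) = -190*((6 - 64) + 234) = -190*(-58 + 234) = -190*176 = -33440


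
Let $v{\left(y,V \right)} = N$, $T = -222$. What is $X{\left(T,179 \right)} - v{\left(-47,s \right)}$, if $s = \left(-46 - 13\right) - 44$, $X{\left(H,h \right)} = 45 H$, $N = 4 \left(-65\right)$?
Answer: $-9730$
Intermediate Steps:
$N = -260$
$s = -103$ ($s = -59 - 44 = -103$)
$v{\left(y,V \right)} = -260$
$X{\left(T,179 \right)} - v{\left(-47,s \right)} = 45 \left(-222\right) - -260 = -9990 + 260 = -9730$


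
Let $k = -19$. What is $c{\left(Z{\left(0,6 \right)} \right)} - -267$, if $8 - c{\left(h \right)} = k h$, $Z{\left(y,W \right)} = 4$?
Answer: $351$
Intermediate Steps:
$c{\left(h \right)} = 8 + 19 h$ ($c{\left(h \right)} = 8 - - 19 h = 8 + 19 h$)
$c{\left(Z{\left(0,6 \right)} \right)} - -267 = \left(8 + 19 \cdot 4\right) - -267 = \left(8 + 76\right) + 267 = 84 + 267 = 351$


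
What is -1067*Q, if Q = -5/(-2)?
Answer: -5335/2 ≈ -2667.5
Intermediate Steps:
Q = 5/2 (Q = -5*(-½) = 5/2 ≈ 2.5000)
-1067*Q = -1067*5/2 = -5335/2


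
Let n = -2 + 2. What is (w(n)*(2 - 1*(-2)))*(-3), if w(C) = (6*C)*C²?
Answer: 0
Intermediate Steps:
n = 0
w(C) = 6*C³
(w(n)*(2 - 1*(-2)))*(-3) = ((6*0³)*(2 - 1*(-2)))*(-3) = ((6*0)*(2 + 2))*(-3) = (0*4)*(-3) = 0*(-3) = 0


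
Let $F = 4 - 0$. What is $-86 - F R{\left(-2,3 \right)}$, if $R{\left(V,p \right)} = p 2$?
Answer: $-110$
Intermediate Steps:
$F = 4$ ($F = 4 + 0 = 4$)
$R{\left(V,p \right)} = 2 p$
$-86 - F R{\left(-2,3 \right)} = -86 - 4 \cdot 2 \cdot 3 = -86 - 4 \cdot 6 = -86 - 24 = -110$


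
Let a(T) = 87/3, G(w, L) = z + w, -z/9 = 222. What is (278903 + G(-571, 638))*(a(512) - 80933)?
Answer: -22356525936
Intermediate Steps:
z = -1998 (z = -9*222 = -1998)
G(w, L) = -1998 + w
a(T) = 29 (a(T) = 87*(⅓) = 29)
(278903 + G(-571, 638))*(a(512) - 80933) = (278903 + (-1998 - 571))*(29 - 80933) = (278903 - 2569)*(-80904) = 276334*(-80904) = -22356525936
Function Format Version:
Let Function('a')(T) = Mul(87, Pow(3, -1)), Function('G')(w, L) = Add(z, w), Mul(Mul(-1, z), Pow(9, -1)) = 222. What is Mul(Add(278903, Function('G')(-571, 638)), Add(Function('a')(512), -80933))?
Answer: -22356525936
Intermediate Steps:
z = -1998 (z = Mul(-9, 222) = -1998)
Function('G')(w, L) = Add(-1998, w)
Function('a')(T) = 29 (Function('a')(T) = Mul(87, Rational(1, 3)) = 29)
Mul(Add(278903, Function('G')(-571, 638)), Add(Function('a')(512), -80933)) = Mul(Add(278903, Add(-1998, -571)), Add(29, -80933)) = Mul(Add(278903, -2569), -80904) = Mul(276334, -80904) = -22356525936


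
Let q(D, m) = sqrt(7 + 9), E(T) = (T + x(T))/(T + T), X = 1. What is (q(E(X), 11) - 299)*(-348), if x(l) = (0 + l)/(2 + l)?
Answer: 102660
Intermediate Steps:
x(l) = l/(2 + l)
E(T) = (T + T/(2 + T))/(2*T) (E(T) = (T + T/(2 + T))/(T + T) = (T + T/(2 + T))/((2*T)) = (T + T/(2 + T))*(1/(2*T)) = (T + T/(2 + T))/(2*T))
q(D, m) = 4 (q(D, m) = sqrt(16) = 4)
(q(E(X), 11) - 299)*(-348) = (4 - 299)*(-348) = -295*(-348) = 102660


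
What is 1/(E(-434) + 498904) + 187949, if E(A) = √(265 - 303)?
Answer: 23390741835493475/124452600627 - I*√38/248905201254 ≈ 1.8795e+5 - 2.4766e-11*I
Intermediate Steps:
E(A) = I*√38 (E(A) = √(-38) = I*√38)
1/(E(-434) + 498904) + 187949 = 1/(I*√38 + 498904) + 187949 = 1/(498904 + I*√38) + 187949 = 187949 + 1/(498904 + I*√38)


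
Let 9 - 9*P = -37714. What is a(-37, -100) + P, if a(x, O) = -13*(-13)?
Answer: 39244/9 ≈ 4360.4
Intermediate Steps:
a(x, O) = 169
P = 37723/9 (P = 1 - 1/9*(-37714) = 1 + 37714/9 = 37723/9 ≈ 4191.4)
a(-37, -100) + P = 169 + 37723/9 = 39244/9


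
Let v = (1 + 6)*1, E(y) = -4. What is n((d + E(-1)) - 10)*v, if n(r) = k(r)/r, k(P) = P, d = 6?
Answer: 7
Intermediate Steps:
n(r) = 1 (n(r) = r/r = 1)
v = 7 (v = 7*1 = 7)
n((d + E(-1)) - 10)*v = 1*7 = 7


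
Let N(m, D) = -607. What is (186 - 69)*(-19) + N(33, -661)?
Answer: -2830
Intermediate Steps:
(186 - 69)*(-19) + N(33, -661) = (186 - 69)*(-19) - 607 = 117*(-19) - 607 = -2223 - 607 = -2830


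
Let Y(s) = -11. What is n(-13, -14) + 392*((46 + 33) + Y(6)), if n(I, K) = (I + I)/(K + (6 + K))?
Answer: 293229/11 ≈ 26657.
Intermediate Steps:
n(I, K) = 2*I/(6 + 2*K) (n(I, K) = (2*I)/(6 + 2*K) = 2*I/(6 + 2*K))
n(-13, -14) + 392*((46 + 33) + Y(6)) = -13/(3 - 14) + 392*((46 + 33) - 11) = -13/(-11) + 392*(79 - 11) = -13*(-1/11) + 392*68 = 13/11 + 26656 = 293229/11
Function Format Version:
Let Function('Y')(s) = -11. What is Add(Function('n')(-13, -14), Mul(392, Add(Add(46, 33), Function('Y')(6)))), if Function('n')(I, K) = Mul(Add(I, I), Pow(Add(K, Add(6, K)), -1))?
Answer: Rational(293229, 11) ≈ 26657.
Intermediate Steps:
Function('n')(I, K) = Mul(2, I, Pow(Add(6, Mul(2, K)), -1)) (Function('n')(I, K) = Mul(Mul(2, I), Pow(Add(6, Mul(2, K)), -1)) = Mul(2, I, Pow(Add(6, Mul(2, K)), -1)))
Add(Function('n')(-13, -14), Mul(392, Add(Add(46, 33), Function('Y')(6)))) = Add(Mul(-13, Pow(Add(3, -14), -1)), Mul(392, Add(Add(46, 33), -11))) = Add(Mul(-13, Pow(-11, -1)), Mul(392, Add(79, -11))) = Add(Mul(-13, Rational(-1, 11)), Mul(392, 68)) = Add(Rational(13, 11), 26656) = Rational(293229, 11)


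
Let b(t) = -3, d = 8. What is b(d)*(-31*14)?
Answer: 1302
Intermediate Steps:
b(d)*(-31*14) = -(-93)*14 = -3*(-434) = 1302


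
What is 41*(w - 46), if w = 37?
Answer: -369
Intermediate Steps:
41*(w - 46) = 41*(37 - 46) = 41*(-9) = -369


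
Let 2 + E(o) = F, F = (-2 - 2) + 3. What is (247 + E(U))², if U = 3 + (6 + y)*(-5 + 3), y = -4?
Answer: 59536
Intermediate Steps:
U = -1 (U = 3 + (6 - 4)*(-5 + 3) = 3 + 2*(-2) = 3 - 4 = -1)
F = -1 (F = -4 + 3 = -1)
E(o) = -3 (E(o) = -2 - 1 = -3)
(247 + E(U))² = (247 - 3)² = 244² = 59536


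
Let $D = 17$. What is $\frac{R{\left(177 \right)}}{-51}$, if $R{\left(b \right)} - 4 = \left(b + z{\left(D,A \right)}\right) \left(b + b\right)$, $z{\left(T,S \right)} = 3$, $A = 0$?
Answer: $- \frac{63724}{51} \approx -1249.5$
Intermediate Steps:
$R{\left(b \right)} = 4 + 2 b \left(3 + b\right)$ ($R{\left(b \right)} = 4 + \left(b + 3\right) \left(b + b\right) = 4 + \left(3 + b\right) 2 b = 4 + 2 b \left(3 + b\right)$)
$\frac{R{\left(177 \right)}}{-51} = \frac{4 + 2 \cdot 177^{2} + 6 \cdot 177}{-51} = - \frac{4 + 2 \cdot 31329 + 1062}{51} = - \frac{4 + 62658 + 1062}{51} = \left(- \frac{1}{51}\right) 63724 = - \frac{63724}{51}$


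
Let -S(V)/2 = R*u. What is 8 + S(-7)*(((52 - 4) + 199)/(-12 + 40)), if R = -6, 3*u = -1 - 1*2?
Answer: -685/7 ≈ -97.857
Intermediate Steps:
u = -1 (u = (-1 - 1*2)/3 = (-1 - 2)/3 = (1/3)*(-3) = -1)
S(V) = -12 (S(V) = -(-12)*(-1) = -2*6 = -12)
8 + S(-7)*(((52 - 4) + 199)/(-12 + 40)) = 8 - 12*((52 - 4) + 199)/(-12 + 40) = 8 - 12*(48 + 199)/28 = 8 - 2964/28 = 8 - 12*247/28 = 8 - 741/7 = -685/7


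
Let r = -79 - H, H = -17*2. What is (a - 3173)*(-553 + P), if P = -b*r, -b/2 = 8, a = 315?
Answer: 3638234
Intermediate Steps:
H = -34
r = -45 (r = -79 - 1*(-34) = -79 + 34 = -45)
b = -16 (b = -2*8 = -16)
P = -720 (P = -(-16)*(-45) = -1*720 = -720)
(a - 3173)*(-553 + P) = (315 - 3173)*(-553 - 720) = -2858*(-1273) = 3638234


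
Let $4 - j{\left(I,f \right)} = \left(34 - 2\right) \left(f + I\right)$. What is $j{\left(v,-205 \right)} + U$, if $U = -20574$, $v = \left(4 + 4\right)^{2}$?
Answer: $-16058$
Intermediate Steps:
$v = 64$ ($v = 8^{2} = 64$)
$j{\left(I,f \right)} = 4 - 32 I - 32 f$ ($j{\left(I,f \right)} = 4 - \left(34 - 2\right) \left(f + I\right) = 4 - 32 \left(I + f\right) = 4 - \left(32 I + 32 f\right) = 4 - 32 I - 32 f$)
$j{\left(v,-205 \right)} + U = \left(4 - 2048 - -6560\right) - 20574 = \left(4 - 2048 + 6560\right) - 20574 = 4516 - 20574 = -16058$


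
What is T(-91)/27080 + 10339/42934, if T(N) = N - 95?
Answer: 67998599/290663180 ≈ 0.23394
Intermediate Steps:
T(N) = -95 + N
T(-91)/27080 + 10339/42934 = (-95 - 91)/27080 + 10339/42934 = -186*1/27080 + 10339*(1/42934) = -93/13540 + 10339/42934 = 67998599/290663180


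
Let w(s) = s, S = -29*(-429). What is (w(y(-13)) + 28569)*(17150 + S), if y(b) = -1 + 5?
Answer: 845503643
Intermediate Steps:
y(b) = 4
S = 12441
(w(y(-13)) + 28569)*(17150 + S) = (4 + 28569)*(17150 + 12441) = 28573*29591 = 845503643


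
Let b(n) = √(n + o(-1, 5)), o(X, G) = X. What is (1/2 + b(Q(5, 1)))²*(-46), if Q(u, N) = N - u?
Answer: 437/2 - 46*I*√5 ≈ 218.5 - 102.86*I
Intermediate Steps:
b(n) = √(-1 + n) (b(n) = √(n - 1) = √(-1 + n))
(1/2 + b(Q(5, 1)))²*(-46) = (1/2 + √(-1 + (1 - 1*5)))²*(-46) = (½ + √(-1 + (1 - 5)))²*(-46) = (½ + √(-1 - 4))²*(-46) = (½ + √(-5))²*(-46) = (½ + I*√5)²*(-46) = -46*(½ + I*√5)²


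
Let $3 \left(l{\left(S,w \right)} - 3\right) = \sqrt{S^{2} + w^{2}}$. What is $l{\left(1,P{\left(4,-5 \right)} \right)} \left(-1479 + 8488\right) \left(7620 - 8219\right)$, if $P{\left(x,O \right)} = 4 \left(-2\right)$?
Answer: $-12595173 - \frac{4198391 \sqrt{65}}{3} \approx -2.3878 \cdot 10^{7}$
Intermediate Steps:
$P{\left(x,O \right)} = -8$
$l{\left(S,w \right)} = 3 + \frac{\sqrt{S^{2} + w^{2}}}{3}$
$l{\left(1,P{\left(4,-5 \right)} \right)} \left(-1479 + 8488\right) \left(7620 - 8219\right) = \left(3 + \frac{\sqrt{1^{2} + \left(-8\right)^{2}}}{3}\right) \left(-1479 + 8488\right) \left(7620 - 8219\right) = \left(3 + \frac{\sqrt{1 + 64}}{3}\right) 7009 \left(-599\right) = \left(3 + \frac{\sqrt{65}}{3}\right) \left(-4198391\right) = -12595173 - \frac{4198391 \sqrt{65}}{3}$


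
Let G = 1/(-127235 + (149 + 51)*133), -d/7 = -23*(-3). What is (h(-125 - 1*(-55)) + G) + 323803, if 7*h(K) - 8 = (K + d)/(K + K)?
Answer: 182482085533/563556 ≈ 3.2380e+5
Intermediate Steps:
d = -483 (d = -(-161)*(-3) = -7*69 = -483)
h(K) = 8/7 + (-483 + K)/(14*K) (h(K) = 8/7 + ((K - 483)/(K + K))/7 = 8/7 + ((-483 + K)/((2*K)))/7 = 8/7 + ((-483 + K)*(1/(2*K)))/7 = 8/7 + ((-483 + K)/(2*K))/7 = 8/7 + (-483 + K)/(14*K))
G = -1/100635 (G = 1/(-127235 + 200*133) = 1/(-127235 + 26600) = 1/(-100635) = -1/100635 ≈ -9.9369e-6)
(h(-125 - 1*(-55)) + G) + 323803 = ((-483 + 17*(-125 - 1*(-55)))/(14*(-125 - 1*(-55))) - 1/100635) + 323803 = ((-483 + 17*(-125 + 55))/(14*(-125 + 55)) - 1/100635) + 323803 = ((1/14)*(-483 + 17*(-70))/(-70) - 1/100635) + 323803 = ((1/14)*(-1/70)*(-483 - 1190) - 1/100635) + 323803 = ((1/14)*(-1/70)*(-1673) - 1/100635) + 323803 = (239/140 - 1/100635) + 323803 = 962065/563556 + 323803 = 182482085533/563556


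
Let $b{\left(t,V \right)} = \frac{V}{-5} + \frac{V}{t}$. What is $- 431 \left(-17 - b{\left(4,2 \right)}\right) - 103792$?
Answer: $- \frac{964219}{10} \approx -96422.0$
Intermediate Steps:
$b{\left(t,V \right)} = - \frac{V}{5} + \frac{V}{t}$ ($b{\left(t,V \right)} = V \left(- \frac{1}{5}\right) + \frac{V}{t} = - \frac{V}{5} + \frac{V}{t}$)
$- 431 \left(-17 - b{\left(4,2 \right)}\right) - 103792 = - 431 \left(-17 - \left(\left(- \frac{1}{5}\right) 2 + \frac{2}{4}\right)\right) - 103792 = - 431 \left(-17 - \left(- \frac{2}{5} + 2 \cdot \frac{1}{4}\right)\right) - 103792 = - 431 \left(-17 - \left(- \frac{2}{5} + \frac{1}{2}\right)\right) - 103792 = - 431 \left(-17 - \frac{1}{10}\right) - 103792 = \left(-431\right) \left(- \frac{171}{10}\right) - 103792 = \frac{73701}{10} - 103792 = - \frac{964219}{10}$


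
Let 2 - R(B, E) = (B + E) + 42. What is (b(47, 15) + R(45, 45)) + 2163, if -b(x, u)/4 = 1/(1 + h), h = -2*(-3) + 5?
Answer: 6098/3 ≈ 2032.7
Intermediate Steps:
h = 11 (h = 6 + 5 = 11)
R(B, E) = -40 - B - E (R(B, E) = 2 - ((B + E) + 42) = 2 - (42 + B + E) = 2 + (-42 - B - E) = -40 - B - E)
b(x, u) = -1/3 (b(x, u) = -4/(1 + 11) = -4/12 = -4*1/12 = -1/3)
(b(47, 15) + R(45, 45)) + 2163 = (-1/3 + (-40 - 1*45 - 1*45)) + 2163 = (-1/3 + (-40 - 45 - 45)) + 2163 = (-1/3 - 130) + 2163 = -391/3 + 2163 = 6098/3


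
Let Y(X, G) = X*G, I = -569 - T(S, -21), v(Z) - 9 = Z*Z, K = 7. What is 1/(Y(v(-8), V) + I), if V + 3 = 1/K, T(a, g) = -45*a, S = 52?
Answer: 7/10937 ≈ 0.00064003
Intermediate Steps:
v(Z) = 9 + Z² (v(Z) = 9 + Z*Z = 9 + Z²)
I = 1771 (I = -569 - (-45)*52 = -569 - 1*(-2340) = -569 + 2340 = 1771)
V = -20/7 (V = -3 + 1/7 = -3 + ⅐ = -20/7 ≈ -2.8571)
Y(X, G) = G*X
1/(Y(v(-8), V) + I) = 1/(-20*(9 + (-8)²)/7 + 1771) = 1/(-20*(9 + 64)/7 + 1771) = 1/(-20/7*73 + 1771) = 1/(-1460/7 + 1771) = 1/(10937/7) = 7/10937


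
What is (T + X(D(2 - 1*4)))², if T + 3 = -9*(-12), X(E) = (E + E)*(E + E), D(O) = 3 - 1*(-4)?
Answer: 90601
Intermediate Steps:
D(O) = 7 (D(O) = 3 + 4 = 7)
X(E) = 4*E² (X(E) = (2*E)*(2*E) = 4*E²)
T = 105 (T = -3 - 9*(-12) = -3 + 108 = 105)
(T + X(D(2 - 1*4)))² = (105 + 4*7²)² = (105 + 4*49)² = (105 + 196)² = 301² = 90601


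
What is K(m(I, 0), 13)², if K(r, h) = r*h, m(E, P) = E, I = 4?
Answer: 2704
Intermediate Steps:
K(r, h) = h*r
K(m(I, 0), 13)² = (13*4)² = 52² = 2704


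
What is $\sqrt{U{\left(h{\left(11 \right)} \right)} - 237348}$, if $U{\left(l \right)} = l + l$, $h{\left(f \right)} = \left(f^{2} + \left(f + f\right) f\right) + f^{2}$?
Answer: $2 i \sqrt{59095} \approx 486.19 i$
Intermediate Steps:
$h{\left(f \right)} = 4 f^{2}$ ($h{\left(f \right)} = \left(f^{2} + 2 f f\right) + f^{2} = \left(f^{2} + 2 f^{2}\right) + f^{2} = 3 f^{2} + f^{2} = 4 f^{2}$)
$U{\left(l \right)} = 2 l$
$\sqrt{U{\left(h{\left(11 \right)} \right)} - 237348} = \sqrt{2 \cdot 4 \cdot 11^{2} - 237348} = \sqrt{2 \cdot 4 \cdot 121 - 237348} = \sqrt{2 \cdot 484 - 237348} = \sqrt{968 - 237348} = \sqrt{-236380} = 2 i \sqrt{59095}$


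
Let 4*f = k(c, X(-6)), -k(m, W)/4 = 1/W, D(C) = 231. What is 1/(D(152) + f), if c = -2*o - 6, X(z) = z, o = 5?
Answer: 6/1387 ≈ 0.0043259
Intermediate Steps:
c = -16 (c = -2*5 - 6 = -10 - 6 = -16)
k(m, W) = -4/W
f = ⅙ (f = (-4/(-6))/4 = (-4*(-⅙))/4 = (¼)*(⅔) = ⅙ ≈ 0.16667)
1/(D(152) + f) = 1/(231 + ⅙) = 1/(1387/6) = 6/1387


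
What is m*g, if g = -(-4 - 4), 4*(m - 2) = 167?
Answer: 350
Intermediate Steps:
m = 175/4 (m = 2 + (¼)*167 = 2 + 167/4 = 175/4 ≈ 43.750)
g = 8 (g = -1*(-8) = 8)
m*g = (175/4)*8 = 350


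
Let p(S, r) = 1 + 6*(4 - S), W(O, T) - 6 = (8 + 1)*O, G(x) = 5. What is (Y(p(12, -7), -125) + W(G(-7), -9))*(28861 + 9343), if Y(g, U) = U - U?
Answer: 1948404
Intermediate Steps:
W(O, T) = 6 + 9*O (W(O, T) = 6 + (8 + 1)*O = 6 + 9*O)
p(S, r) = 25 - 6*S (p(S, r) = 1 + (24 - 6*S) = 25 - 6*S)
Y(g, U) = 0
(Y(p(12, -7), -125) + W(G(-7), -9))*(28861 + 9343) = (0 + (6 + 9*5))*(28861 + 9343) = (0 + (6 + 45))*38204 = (0 + 51)*38204 = 51*38204 = 1948404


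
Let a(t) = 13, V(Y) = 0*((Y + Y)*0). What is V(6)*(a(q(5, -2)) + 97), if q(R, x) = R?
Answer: 0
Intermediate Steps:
V(Y) = 0 (V(Y) = 0*((2*Y)*0) = 0*0 = 0)
V(6)*(a(q(5, -2)) + 97) = 0*(13 + 97) = 0*110 = 0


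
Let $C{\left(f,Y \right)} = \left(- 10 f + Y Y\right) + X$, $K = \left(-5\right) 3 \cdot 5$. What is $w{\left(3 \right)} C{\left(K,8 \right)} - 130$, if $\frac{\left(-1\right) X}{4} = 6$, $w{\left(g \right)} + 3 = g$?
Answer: $-130$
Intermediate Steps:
$w{\left(g \right)} = -3 + g$
$K = -75$ ($K = \left(-15\right) 5 = -75$)
$X = -24$ ($X = \left(-4\right) 6 = -24$)
$C{\left(f,Y \right)} = -24 + Y^{2} - 10 f$ ($C{\left(f,Y \right)} = \left(- 10 f + Y Y\right) - 24 = \left(- 10 f + Y^{2}\right) - 24 = \left(Y^{2} - 10 f\right) - 24 = -24 + Y^{2} - 10 f$)
$w{\left(3 \right)} C{\left(K,8 \right)} - 130 = \left(-3 + 3\right) \left(-24 + 8^{2} - -750\right) - 130 = 0 \left(-24 + 64 + 750\right) - 130 = 0 \cdot 790 - 130 = 0 - 130 = -130$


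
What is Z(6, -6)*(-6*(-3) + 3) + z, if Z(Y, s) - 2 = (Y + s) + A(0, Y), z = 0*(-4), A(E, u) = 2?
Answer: 84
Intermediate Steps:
z = 0
Z(Y, s) = 4 + Y + s (Z(Y, s) = 2 + ((Y + s) + 2) = 2 + (2 + Y + s) = 4 + Y + s)
Z(6, -6)*(-6*(-3) + 3) + z = (4 + 6 - 6)*(-6*(-3) + 3) + 0 = 4*(18 + 3) + 0 = 4*21 + 0 = 84 + 0 = 84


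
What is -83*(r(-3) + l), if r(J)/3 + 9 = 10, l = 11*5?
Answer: -4814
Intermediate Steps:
l = 55
r(J) = 3 (r(J) = -27 + 3*10 = -27 + 30 = 3)
-83*(r(-3) + l) = -83*(3 + 55) = -83*58 = -4814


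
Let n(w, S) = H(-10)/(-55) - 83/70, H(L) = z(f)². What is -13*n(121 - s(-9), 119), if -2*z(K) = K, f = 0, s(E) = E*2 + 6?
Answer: 1079/70 ≈ 15.414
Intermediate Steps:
s(E) = 6 + 2*E (s(E) = 2*E + 6 = 6 + 2*E)
z(K) = -K/2
H(L) = 0 (H(L) = (-½*0)² = 0² = 0)
n(w, S) = -83/70 (n(w, S) = 0/(-55) - 83/70 = 0*(-1/55) - 83*1/70 = 0 - 83/70 = -83/70)
-13*n(121 - s(-9), 119) = -13*(-83/70) = 1079/70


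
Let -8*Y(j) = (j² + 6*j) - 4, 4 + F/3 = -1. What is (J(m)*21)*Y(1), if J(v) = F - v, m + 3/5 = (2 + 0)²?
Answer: 1449/10 ≈ 144.90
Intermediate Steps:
F = -15 (F = -12 + 3*(-1) = -12 - 3 = -15)
m = 17/5 (m = -⅗ + (2 + 0)² = -⅗ + 2² = -⅗ + 4 = 17/5 ≈ 3.4000)
Y(j) = ½ - 3*j/4 - j²/8 (Y(j) = -((j² + 6*j) - 4)/8 = -(-4 + j² + 6*j)/8 = ½ - 3*j/4 - j²/8)
J(v) = -15 - v
(J(m)*21)*Y(1) = ((-15 - 1*17/5)*21)*(½ - ¾*1 - ⅛*1²) = ((-15 - 17/5)*21)*(½ - ¾ - ⅛*1) = (-92/5*21)*(½ - ¾ - ⅛) = -1932/5*(-3/8) = 1449/10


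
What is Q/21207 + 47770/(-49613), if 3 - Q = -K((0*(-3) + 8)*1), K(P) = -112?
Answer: -1018466207/1052142891 ≈ -0.96799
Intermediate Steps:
Q = -109 (Q = 3 - (-1)*(-112) = 3 - 1*112 = 3 - 112 = -109)
Q/21207 + 47770/(-49613) = -109/21207 + 47770/(-49613) = -109*1/21207 + 47770*(-1/49613) = -109/21207 - 47770/49613 = -1018466207/1052142891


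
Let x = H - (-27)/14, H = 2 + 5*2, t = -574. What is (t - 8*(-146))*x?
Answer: 57915/7 ≈ 8273.6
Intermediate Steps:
H = 12 (H = 2 + 10 = 12)
x = 195/14 (x = 12 - (-27)/14 = 12 - 1*(-27/14) = 12 + 27/14 = 195/14 ≈ 13.929)
(t - 8*(-146))*x = (-574 - 8*(-146))*(195/14) = (-574 + 1168)*(195/14) = 594*(195/14) = 57915/7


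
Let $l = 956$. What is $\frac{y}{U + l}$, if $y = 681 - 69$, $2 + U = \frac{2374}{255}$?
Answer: $\frac{39015}{61411} \approx 0.63531$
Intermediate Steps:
$U = \frac{1864}{255}$ ($U = -2 + \frac{2374}{255} = \frac{1864}{255} \approx 7.3098$)
$y = 612$ ($y = 681 - 69 = 612$)
$\frac{y}{U + l} = \frac{1}{\frac{1864}{255} + 956} \cdot 612 = \frac{1}{\frac{245644}{255}} \cdot 612 = \frac{255}{245644} \cdot 612 = \frac{39015}{61411}$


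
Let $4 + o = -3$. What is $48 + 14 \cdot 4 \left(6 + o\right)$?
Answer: $-8$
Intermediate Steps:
$o = -7$ ($o = -4 - 3 = -7$)
$48 + 14 \cdot 4 \left(6 + o\right) = 48 + 14 \cdot 4 \left(6 - 7\right) = 48 + 14 \cdot 4 \left(-1\right) = 48 + 14 \left(-4\right) = 48 - 56 = -8$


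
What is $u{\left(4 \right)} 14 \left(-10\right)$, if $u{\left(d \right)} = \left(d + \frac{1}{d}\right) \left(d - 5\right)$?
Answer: $595$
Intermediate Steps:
$u{\left(d \right)} = \left(-5 + d\right) \left(d + \frac{1}{d}\right)$ ($u{\left(d \right)} = \left(d + \frac{1}{d}\right) \left(-5 + d\right) = \left(-5 + d\right) \left(d + \frac{1}{d}\right)$)
$u{\left(4 \right)} 14 \left(-10\right) = \left(1 + 4^{2} - 20 - \frac{5}{4}\right) 14 \left(-10\right) = \left(1 + 16 - 20 - \frac{5}{4}\right) \left(-140\right) = \left(- \frac{17}{4}\right) \left(-140\right) = 595$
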